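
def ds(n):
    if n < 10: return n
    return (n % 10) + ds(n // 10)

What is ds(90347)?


ds(90347) = 7 + ds(9034)
ds(9034) = 4 + ds(903)
ds(903) = 3 + ds(90)
ds(90) = 0 + ds(9)
ds(9) = 9  (base case)
Total: 7 + 4 + 3 + 0 + 9 = 23

23


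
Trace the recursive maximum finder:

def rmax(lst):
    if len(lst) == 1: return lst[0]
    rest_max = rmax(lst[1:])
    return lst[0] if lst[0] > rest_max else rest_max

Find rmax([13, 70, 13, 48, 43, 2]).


rmax([13, 70, 13, 48, 43, 2]): compare 13 with rmax([70, 13, 48, 43, 2])
rmax([70, 13, 48, 43, 2]): compare 70 with rmax([13, 48, 43, 2])
rmax([13, 48, 43, 2]): compare 13 with rmax([48, 43, 2])
rmax([48, 43, 2]): compare 48 with rmax([43, 2])
rmax([43, 2]): compare 43 with rmax([2])
rmax([2]) = 2  (base case)
Compare 43 with 2 -> 43
Compare 48 with 43 -> 48
Compare 13 with 48 -> 48
Compare 70 with 48 -> 70
Compare 13 with 70 -> 70

70


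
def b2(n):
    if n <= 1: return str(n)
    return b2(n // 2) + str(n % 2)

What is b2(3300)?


b2(3300) = b2(1650) + '0'
b2(1650) = b2(825) + '0'
b2(825) = b2(412) + '1'
b2(412) = b2(206) + '0'
b2(206) = b2(103) + '0'
b2(103) = b2(51) + '1'
b2(51) = b2(25) + '1'
b2(25) = b2(12) + '1'
b2(12) = b2(6) + '0'
b2(6) = b2(3) + '0'
b2(3) = b2(1) + '1'
b2(1) = '1'  (base case)
Concatenating: '1' + '1' + '0' + '0' + '1' + '1' + '1' + '0' + '0' + '1' + '0' + '0' = '110011100100'

110011100100


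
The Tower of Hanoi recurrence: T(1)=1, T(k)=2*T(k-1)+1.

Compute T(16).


T(16) = 2 * T(15) + 1
T(15) = 2 * T(14) + 1
T(14) = 2 * T(13) + 1
T(13) = 2 * T(12) + 1
T(12) = 2 * T(11) + 1
T(11) = 2 * T(10) + 1
T(10) = 2 * T(9) + 1
T(9) = 2 * T(8) + 1
T(8) = 2 * T(7) + 1
T(7) = 2 * T(6) + 1
T(6) = 2 * T(5) + 1
T(5) = 2 * T(4) + 1
T(4) = 2 * T(3) + 1
T(3) = 2 * T(2) + 1
T(2) = 2 * T(1) + 1
T(1) = 1  (base case)
T(2) = 2 * 1 + 1 = 3
T(3) = 2 * 3 + 1 = 7
T(4) = 2 * 7 + 1 = 15
T(5) = 2 * 15 + 1 = 31
T(6) = 2 * 31 + 1 = 63
T(7) = 2 * 63 + 1 = 127
T(8) = 2 * 127 + 1 = 255
T(9) = 2 * 255 + 1 = 511
T(10) = 2 * 511 + 1 = 1023
T(11) = 2 * 1023 + 1 = 2047
T(12) = 2 * 2047 + 1 = 4095
T(13) = 2 * 4095 + 1 = 8191
T(14) = 2 * 8191 + 1 = 16383
T(15) = 2 * 16383 + 1 = 32767
T(16) = 2 * 32767 + 1 = 65535

65535


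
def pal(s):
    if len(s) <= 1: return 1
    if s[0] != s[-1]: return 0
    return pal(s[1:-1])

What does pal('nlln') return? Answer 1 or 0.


pal('nlln'): s[0]='n' == s[-1]='n' -> check pal('ll')
pal('ll'): s[0]='l' == s[-1]='l' -> check pal('')
pal(''): len <= 1 -> return 1  (base case)
Result: 1 (palindrome)

1


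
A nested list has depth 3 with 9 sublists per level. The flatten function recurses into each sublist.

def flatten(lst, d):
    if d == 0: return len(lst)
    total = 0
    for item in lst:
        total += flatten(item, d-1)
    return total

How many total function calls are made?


At depth 0 (root): 1 call
At depth 1: each of 1 parents calls flatten on 9 children = 9 calls
At depth 2: each of 9 parents calls flatten on 9 children = 81 calls
At depth 3: each of 81 parents calls flatten on 9 children = 729 calls
Total: 1 + 9 + 81 + 729 = 820

820


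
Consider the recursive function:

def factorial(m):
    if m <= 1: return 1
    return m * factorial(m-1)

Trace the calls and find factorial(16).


factorial(16)
= 16 * factorial(15)
= 16 * 15 * factorial(14)
= 16 * 15 * 14 * factorial(13)
= 16 * 15 * 14 * 13 * factorial(12)
= 16 * 15 * 14 * 13 * 12 * factorial(11)
= 16 * 15 * 14 * 13 * 12 * 11 * factorial(10)
= 16 * 15 * 14 * 13 * 12 * 11 * 10 * factorial(9)
= 16 * 15 * 14 * 13 * 12 * 11 * 10 * 9 * factorial(8)
= 16 * 15 * 14 * 13 * 12 * 11 * 10 * 9 * 8 * factorial(7)
= 16 * 15 * 14 * 13 * 12 * 11 * 10 * 9 * 8 * 7 * factorial(6)
= 16 * 15 * 14 * 13 * 12 * 11 * 10 * 9 * 8 * 7 * 6 * factorial(5)
= 16 * 15 * 14 * 13 * 12 * 11 * 10 * 9 * 8 * 7 * 6 * 5 * factorial(4)
= 16 * 15 * 14 * 13 * 12 * 11 * 10 * 9 * 8 * 7 * 6 * 5 * 4 * factorial(3)
= 16 * 15 * 14 * 13 * 12 * 11 * 10 * 9 * 8 * 7 * 6 * 5 * 4 * 3 * factorial(2)
= 16 * 15 * 14 * 13 * 12 * 11 * 10 * 9 * 8 * 7 * 6 * 5 * 4 * 3 * 2 * factorial(1)
= 16 * 15 * 14 * 13 * 12 * 11 * 10 * 9 * 8 * 7 * 6 * 5 * 4 * 3 * 2 * 1
= 20922789888000

20922789888000


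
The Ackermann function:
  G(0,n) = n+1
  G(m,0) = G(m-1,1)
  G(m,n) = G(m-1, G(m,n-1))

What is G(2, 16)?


G(2, 16) = G(1, G(2, 15))
  G(2, 15) = G(1, G(2, 14))
    G(2, 14) = G(1, G(2, 13))
      G(2, 13) = G(1, G(2, 12))
        G(2, 12) = G(1, G(2, 11))
          G(2, 11) = G(1, G(2, 10))
          G(2, 10) = G(1, G(2, 9))
          G(2, 9) = G(1, G(2, 8))
          G(2, 8) = G(1, G(2, 7))
          G(2, 7) = G(1, G(2, 6))
          G(2, 6) = G(1, G(2, 5))
          G(2, 5) = G(1, G(2, 4))
          G(2, 4) = G(1, G(2, 3))
          G(2, 3) = G(1, G(2, 2))
          G(2, 2) = G(1, G(2, 1))
          G(2, 1) = G(1, G(2, 0))
          G(2, 0) = G(1, 1)
          G(1, 1) = G(0, G(1, 0))
          G(1, 0) = G(0, 1)
          G(0, 1) = 2
            = G(0, 2)
          G(0, 2) = 3
            = G(1, 3)
          G(1, 3) = G(0, G(1, 2))
          G(1, 2) = G(0, G(1, 1))
... (trace truncated)
Result: G(2, 16) = 35

35


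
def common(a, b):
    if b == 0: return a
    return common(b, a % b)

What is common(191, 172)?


common(191, 172) = common(172, 19)
common(172, 19) = common(19, 1)
common(19, 1) = common(1, 0)
common(1, 0) = 1  (base case)

1


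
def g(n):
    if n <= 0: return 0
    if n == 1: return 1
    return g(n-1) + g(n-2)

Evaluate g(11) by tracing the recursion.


Computing g(11) bottom-up:
g(0) = 0
g(1) = 1
g(2) = g(1) + g(0) = 1 + 0 = 1
g(3) = g(2) + g(1) = 1 + 1 = 2
g(4) = g(3) + g(2) = 2 + 1 = 3
g(5) = g(4) + g(3) = 3 + 2 = 5
g(6) = g(5) + g(4) = 5 + 3 = 8
g(7) = g(6) + g(5) = 8 + 5 = 13
g(8) = g(7) + g(6) = 13 + 8 = 21
g(9) = g(8) + g(7) = 21 + 13 = 34
g(10) = g(9) + g(8) = 34 + 21 = 55
g(11) = g(10) + g(9) = 55 + 34 = 89

89


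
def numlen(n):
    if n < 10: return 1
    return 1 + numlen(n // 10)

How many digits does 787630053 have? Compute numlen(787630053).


numlen(787630053) = 1 + numlen(78763005)
numlen(78763005) = 1 + numlen(7876300)
numlen(7876300) = 1 + numlen(787630)
numlen(787630) = 1 + numlen(78763)
numlen(78763) = 1 + numlen(7876)
numlen(7876) = 1 + numlen(787)
numlen(787) = 1 + numlen(78)
numlen(78) = 1 + numlen(7)
numlen(7) = 1  (base case: 7 < 10)
Unwinding: 1 + 1 + 1 + 1 + 1 + 1 + 1 + 1 + 1 = 9

9


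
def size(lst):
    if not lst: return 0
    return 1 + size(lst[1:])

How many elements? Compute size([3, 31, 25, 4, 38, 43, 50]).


size([3, 31, 25, 4, 38, 43, 50]) = 1 + size([31, 25, 4, 38, 43, 50])
size([31, 25, 4, 38, 43, 50]) = 1 + size([25, 4, 38, 43, 50])
size([25, 4, 38, 43, 50]) = 1 + size([4, 38, 43, 50])
size([4, 38, 43, 50]) = 1 + size([38, 43, 50])
size([38, 43, 50]) = 1 + size([43, 50])
size([43, 50]) = 1 + size([50])
size([50]) = 1 + size([])
size([]) = 0  (base case)
Unwinding: 1 + 1 + 1 + 1 + 1 + 1 + 1 + 0 = 7

7


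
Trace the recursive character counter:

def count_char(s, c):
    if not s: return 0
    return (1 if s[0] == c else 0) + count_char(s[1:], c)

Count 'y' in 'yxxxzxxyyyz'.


s[0]='y' == 'y' -> 1
s[0]='x' != 'y' -> 0
s[0]='x' != 'y' -> 0
s[0]='x' != 'y' -> 0
s[0]='z' != 'y' -> 0
s[0]='x' != 'y' -> 0
s[0]='x' != 'y' -> 0
s[0]='y' == 'y' -> 1
s[0]='y' == 'y' -> 1
s[0]='y' == 'y' -> 1
s[0]='z' != 'y' -> 0
Sum: 1 + 0 + 0 + 0 + 0 + 0 + 0 + 1 + 1 + 1 + 0 = 4

4


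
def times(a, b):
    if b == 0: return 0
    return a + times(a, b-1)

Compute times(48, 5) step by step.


times(48, 5) = 48 + times(48, 4)
times(48, 4) = 48 + times(48, 3)
times(48, 3) = 48 + times(48, 2)
times(48, 2) = 48 + times(48, 1)
times(48, 1) = 48 + times(48, 0)
times(48, 0) = 0  (base case)
Total: 48 + 48 + 48 + 48 + 48 + 0 = 240

240


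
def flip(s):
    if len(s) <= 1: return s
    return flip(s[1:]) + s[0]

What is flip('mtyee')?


flip('mtyee') = flip('tyee') + 'm'
flip('tyee') = flip('yee') + 't'
flip('yee') = flip('ee') + 'y'
flip('ee') = flip('e') + 'e'
flip('e') = 'e'  (base case)
Concatenating: 'e' + 'e' + 'y' + 't' + 'm' = 'eeytm'

eeytm


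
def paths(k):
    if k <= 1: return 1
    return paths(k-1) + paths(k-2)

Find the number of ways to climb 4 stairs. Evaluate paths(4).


Building up from base cases:
paths(0) = 1
paths(1) = 1
paths(2) = paths(1) + paths(0) = 1 + 1 = 2
paths(3) = paths(2) + paths(1) = 2 + 1 = 3
paths(4) = paths(3) + paths(2) = 3 + 2 = 5

5


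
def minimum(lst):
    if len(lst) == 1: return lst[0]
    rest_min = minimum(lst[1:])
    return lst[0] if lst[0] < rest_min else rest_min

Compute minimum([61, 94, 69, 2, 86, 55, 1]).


minimum([61, 94, 69, 2, 86, 55, 1]): compare 61 with minimum([94, 69, 2, 86, 55, 1])
minimum([94, 69, 2, 86, 55, 1]): compare 94 with minimum([69, 2, 86, 55, 1])
minimum([69, 2, 86, 55, 1]): compare 69 with minimum([2, 86, 55, 1])
minimum([2, 86, 55, 1]): compare 2 with minimum([86, 55, 1])
minimum([86, 55, 1]): compare 86 with minimum([55, 1])
minimum([55, 1]): compare 55 with minimum([1])
minimum([1]) = 1  (base case)
Compare 55 with 1 -> 1
Compare 86 with 1 -> 1
Compare 2 with 1 -> 1
Compare 69 with 1 -> 1
Compare 94 with 1 -> 1
Compare 61 with 1 -> 1

1


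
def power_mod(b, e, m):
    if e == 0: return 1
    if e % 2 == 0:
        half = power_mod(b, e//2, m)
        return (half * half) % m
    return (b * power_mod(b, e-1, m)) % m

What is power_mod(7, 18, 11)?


power_mod(7, 18, 11): e is even, compute power_mod(7, 9, 11)
  power_mod(7, 9, 11): e is odd, compute power_mod(7, 8, 11)
    power_mod(7, 8, 11): e is even, compute power_mod(7, 4, 11)
      power_mod(7, 4, 11): e is even, compute power_mod(7, 2, 11)
        power_mod(7, 2, 11): e is even, compute power_mod(7, 1, 11)
          power_mod(7, 1, 11): e is odd, compute power_mod(7, 0, 11)
          power_mod(7, 0, 11) = 1
          (7 * 1) % 11 = 7
        half=7, (7*7) % 11 = 5
      half=5, (5*5) % 11 = 3
    half=3, (3*3) % 11 = 9
  (7 * 9) % 11 = 8
half=8, (8*8) % 11 = 9

9


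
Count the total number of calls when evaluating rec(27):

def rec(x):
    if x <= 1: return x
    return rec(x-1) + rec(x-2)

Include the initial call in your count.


Let C(n) = total calls for rec(n)
C(0) = 1, C(1) = 1
C(2) = 1 + C(1) + C(0) = 1 + 1 + 1 = 3
C(3) = 1 + C(2) + C(1) = 1 + 3 + 1 = 5
C(4) = 1 + C(3) + C(2) = 1 + 5 + 3 = 9
C(5) = 1 + C(4) + C(3) = 1 + 9 + 5 = 15
C(6) = 1 + C(5) + C(4) = 1 + 15 + 9 = 25
C(7) = 1 + C(6) + C(5) = 1 + 25 + 15 = 41
C(8) = 1 + C(7) + C(6) = 1 + 41 + 25 = 67
C(9) = 1 + C(8) + C(7) = 1 + 67 + 41 = 109
C(10) = 1 + C(9) + C(8) = 1 + 109 + 67 = 177
C(11) = 1 + C(10) + C(9) = 1 + 177 + 109 = 287
C(12) = 1 + C(11) + C(10) = 1 + 287 + 177 = 465
C(13) = 1 + C(12) + C(11) = 1 + 465 + 287 = 753
C(14) = 1 + C(13) + C(12) = 1 + 753 + 465 = 1219
C(15) = 1 + C(14) + C(13) = 1 + 1219 + 753 = 1973
C(16) = 1 + C(15) + C(14) = 1 + 1973 + 1219 = 3193
C(17) = 1 + C(16) + C(15) = 1 + 3193 + 1973 = 5167
C(18) = 1 + C(17) + C(16) = 1 + 5167 + 3193 = 8361
C(19) = 1 + C(18) + C(17) = 1 + 8361 + 5167 = 13529
C(20) = 1 + C(19) + C(18) = 1 + 13529 + 8361 = 21891
C(21) = 1 + C(20) + C(19) = 1 + 21891 + 13529 = 35421
C(22) = 1 + C(21) + C(20) = 1 + 35421 + 21891 = 57313
C(23) = 1 + C(22) + C(21) = 1 + 57313 + 35421 = 92735
C(24) = 1 + C(23) + C(22) = 1 + 92735 + 57313 = 150049
C(25) = 1 + C(24) + C(23) = 1 + 150049 + 92735 = 242785
C(26) = 1 + C(25) + C(24) = 1 + 242785 + 150049 = 392835
C(27) = 1 + C(26) + C(25) = 1 + 392835 + 242785 = 635621

635621


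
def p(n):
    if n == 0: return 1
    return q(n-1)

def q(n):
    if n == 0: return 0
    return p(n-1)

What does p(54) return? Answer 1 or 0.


p(54) = q(53)
q(53) = p(52)
p(52) = q(51)
q(51) = p(50)
p(50) = q(49)
q(49) = p(48)
p(48) = q(47)
q(47) = p(46)
p(46) = q(45)
q(45) = p(44)
p(44) = q(43)
q(43) = p(42)
p(42) = q(41)
q(41) = p(40)
p(40) = q(39)
q(39) = p(38)
p(38) = q(37)
q(37) = p(36)
p(36) = q(35)
q(35) = p(34)
p(34) = q(33)
q(33) = p(32)
p(32) = q(31)
q(31) = p(30)
p(30) = q(29)
q(29) = p(28)
p(28) = q(27)
q(27) = p(26)
p(26) = q(25)
q(25) = p(24)
p(24) = q(23)
q(23) = p(22)
p(22) = q(21)
q(21) = p(20)
p(20) = q(19)
q(19) = p(18)
p(18) = q(17)
q(17) = p(16)
p(16) = q(15)
q(15) = p(14)
p(14) = q(13)
q(13) = p(12)
p(12) = q(11)
q(11) = p(10)
p(10) = q(9)
q(9) = p(8)
p(8) = q(7)
q(7) = p(6)
p(6) = q(5)
q(5) = p(4)
p(4) = q(3)
q(3) = p(2)
p(2) = q(1)
q(1) = p(0)
p(0) = 1  (base case)
Result: 1

1


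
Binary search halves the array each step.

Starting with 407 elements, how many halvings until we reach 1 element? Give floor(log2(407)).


407 / 2 = 203
203 / 2 = 101
101 / 2 = 50
50 / 2 = 25
25 / 2 = 12
12 / 2 = 6
6 / 2 = 3
3 / 2 = 1
Reached 1 after 8 halvings

8


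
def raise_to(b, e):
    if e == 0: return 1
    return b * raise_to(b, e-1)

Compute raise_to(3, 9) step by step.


raise_to(3, 9)
= 3 * raise_to(3, 8)
= 3 * 3 * raise_to(3, 7)
= 3 * 3 * 3 * raise_to(3, 6)
= 3 * 3 * 3 * 3 * raise_to(3, 5)
= 3 * 3 * 3 * 3 * 3 * raise_to(3, 4)
= 3 * 3 * 3 * 3 * 3 * 3 * raise_to(3, 3)
= 3 * 3 * 3 * 3 * 3 * 3 * 3 * raise_to(3, 2)
= 3 * 3 * 3 * 3 * 3 * 3 * 3 * 3 * raise_to(3, 1)
= 3 * 3 * 3 * 3 * 3 * 3 * 3 * 3 * 3 * raise_to(3, 0)
= 3 * 3 * 3 * 3 * 3 * 3 * 3 * 3 * 3 * 1
= 19683

19683


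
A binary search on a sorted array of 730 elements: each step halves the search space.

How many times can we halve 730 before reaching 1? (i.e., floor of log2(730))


730 / 2 = 365
365 / 2 = 182
182 / 2 = 91
91 / 2 = 45
45 / 2 = 22
22 / 2 = 11
11 / 2 = 5
5 / 2 = 2
2 / 2 = 1
Reached 1 after 9 halvings

9


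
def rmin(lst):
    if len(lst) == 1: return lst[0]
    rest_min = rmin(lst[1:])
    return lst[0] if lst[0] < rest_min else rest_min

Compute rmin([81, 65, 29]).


rmin([81, 65, 29]): compare 81 with rmin([65, 29])
rmin([65, 29]): compare 65 with rmin([29])
rmin([29]) = 29  (base case)
Compare 65 with 29 -> 29
Compare 81 with 29 -> 29

29


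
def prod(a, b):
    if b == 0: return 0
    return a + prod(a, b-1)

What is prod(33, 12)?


prod(33, 12) = 33 + prod(33, 11)
prod(33, 11) = 33 + prod(33, 10)
prod(33, 10) = 33 + prod(33, 9)
prod(33, 9) = 33 + prod(33, 8)
prod(33, 8) = 33 + prod(33, 7)
prod(33, 7) = 33 + prod(33, 6)
prod(33, 6) = 33 + prod(33, 5)
prod(33, 5) = 33 + prod(33, 4)
prod(33, 4) = 33 + prod(33, 3)
prod(33, 3) = 33 + prod(33, 2)
prod(33, 2) = 33 + prod(33, 1)
prod(33, 1) = 33 + prod(33, 0)
prod(33, 0) = 0  (base case)
Total: 33 + 33 + 33 + 33 + 33 + 33 + 33 + 33 + 33 + 33 + 33 + 33 + 0 = 396

396


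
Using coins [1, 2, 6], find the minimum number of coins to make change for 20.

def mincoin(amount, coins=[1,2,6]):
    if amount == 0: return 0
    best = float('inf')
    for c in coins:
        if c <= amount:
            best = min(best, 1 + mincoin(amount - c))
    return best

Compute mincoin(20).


Building up with DP:
mincoin(0) = 0
mincoin(1) = min(1+mincoin(0)=1+0=1) = 1
mincoin(2) = min(1+mincoin(1)=1+1=2, 1+mincoin(0)=1+0=1) = 1
mincoin(3) = min(1+mincoin(2)=1+1=2, 1+mincoin(1)=1+1=2) = 2
mincoin(4) = min(1+mincoin(3)=1+2=3, 1+mincoin(2)=1+1=2) = 2
mincoin(5) = min(1+mincoin(4)=1+2=3, 1+mincoin(3)=1+2=3) = 3
mincoin(6) = min(1+mincoin(5)=1+3=4, 1+mincoin(4)=1+2=3, 1+mincoin(0)=1+0=1) = 1
mincoin(7) = min(1+mincoin(6)=1+1=2, 1+mincoin(5)=1+3=4, 1+mincoin(1)=1+1=2) = 2
mincoin(8) = min(1+mincoin(7)=1+2=3, 1+mincoin(6)=1+1=2, 1+mincoin(2)=1+1=2) = 2
mincoin(9) = min(1+mincoin(8)=1+2=3, 1+mincoin(7)=1+2=3, 1+mincoin(3)=1+2=3) = 3
mincoin(10) = min(1+mincoin(9)=1+3=4, 1+mincoin(8)=1+2=3, 1+mincoin(4)=1+2=3) = 3
mincoin(11) = min(1+mincoin(10)=1+3=4, 1+mincoin(9)=1+3=4, 1+mincoin(5)=1+3=4) = 4
mincoin(12) = min(1+mincoin(11)=1+4=5, 1+mincoin(10)=1+3=4, 1+mincoin(6)=1+1=2) = 2
mincoin(13) = min(1+mincoin(12)=1+2=3, 1+mincoin(11)=1+4=5, 1+mincoin(7)=1+2=3) = 3
mincoin(14) = min(1+mincoin(13)=1+3=4, 1+mincoin(12)=1+2=3, 1+mincoin(8)=1+2=3) = 3
mincoin(15) = min(1+mincoin(14)=1+3=4, 1+mincoin(13)=1+3=4, 1+mincoin(9)=1+3=4) = 4
mincoin(16) = min(1+mincoin(15)=1+4=5, 1+mincoin(14)=1+3=4, 1+mincoin(10)=1+3=4) = 4
mincoin(17) = min(1+mincoin(16)=1+4=5, 1+mincoin(15)=1+4=5, 1+mincoin(11)=1+4=5) = 5
mincoin(18) = min(1+mincoin(17)=1+5=6, 1+mincoin(16)=1+4=5, 1+mincoin(12)=1+2=3) = 3
mincoin(19) = min(1+mincoin(18)=1+3=4, 1+mincoin(17)=1+5=6, 1+mincoin(13)=1+3=4) = 4
mincoin(20) = min(1+mincoin(19)=1+4=5, 1+mincoin(18)=1+3=4, 1+mincoin(14)=1+3=4) = 4

4


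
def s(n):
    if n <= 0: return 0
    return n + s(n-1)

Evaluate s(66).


s(66)
= 66 + 65 + 64 + 63 + 62 + 61 + 60 + 59 + 58 + 57 + 56 + 55 + 54 + 53 + 52 + 51 + 50 + 49 + 48 + 47 + 46 + 45 + 44 + 43 + 42 + 41 + 40 + 39 + 38 + 37 + 36 + 35 + 34 + 33 + 32 + 31 + 30 + 29 + 28 + 27 + 26 + 25 + 24 + 23 + 22 + 21 + 20 + 19 + 18 + 17 + 16 + 15 + 14 + 13 + 12 + 11 + 10 + 9 + 8 + 7 + 6 + 5 + 4 + 3 + 2 + 1 + s(0)
= 66 + 65 + 64 + 63 + 62 + 61 + 60 + 59 + 58 + 57 + 56 + 55 + 54 + 53 + 52 + 51 + 50 + 49 + 48 + 47 + 46 + 45 + 44 + 43 + 42 + 41 + 40 + 39 + 38 + 37 + 36 + 35 + 34 + 33 + 32 + 31 + 30 + 29 + 28 + 27 + 26 + 25 + 24 + 23 + 22 + 21 + 20 + 19 + 18 + 17 + 16 + 15 + 14 + 13 + 12 + 11 + 10 + 9 + 8 + 7 + 6 + 5 + 4 + 3 + 2 + 1 + 0
= 2211

2211


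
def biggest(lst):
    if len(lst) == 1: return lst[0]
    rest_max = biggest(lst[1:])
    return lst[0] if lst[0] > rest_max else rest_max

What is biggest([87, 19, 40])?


biggest([87, 19, 40]): compare 87 with biggest([19, 40])
biggest([19, 40]): compare 19 with biggest([40])
biggest([40]) = 40  (base case)
Compare 19 with 40 -> 40
Compare 87 with 40 -> 87

87


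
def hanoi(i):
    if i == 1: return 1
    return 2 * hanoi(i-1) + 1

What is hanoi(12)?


hanoi(12) = 2 * hanoi(11) + 1
hanoi(11) = 2 * hanoi(10) + 1
hanoi(10) = 2 * hanoi(9) + 1
hanoi(9) = 2 * hanoi(8) + 1
hanoi(8) = 2 * hanoi(7) + 1
hanoi(7) = 2 * hanoi(6) + 1
hanoi(6) = 2 * hanoi(5) + 1
hanoi(5) = 2 * hanoi(4) + 1
hanoi(4) = 2 * hanoi(3) + 1
hanoi(3) = 2 * hanoi(2) + 1
hanoi(2) = 2 * hanoi(1) + 1
hanoi(1) = 1  (base case)
hanoi(2) = 2 * 1 + 1 = 3
hanoi(3) = 2 * 3 + 1 = 7
hanoi(4) = 2 * 7 + 1 = 15
hanoi(5) = 2 * 15 + 1 = 31
hanoi(6) = 2 * 31 + 1 = 63
hanoi(7) = 2 * 63 + 1 = 127
hanoi(8) = 2 * 127 + 1 = 255
hanoi(9) = 2 * 255 + 1 = 511
hanoi(10) = 2 * 511 + 1 = 1023
hanoi(11) = 2 * 1023 + 1 = 2047
hanoi(12) = 2 * 2047 + 1 = 4095

4095


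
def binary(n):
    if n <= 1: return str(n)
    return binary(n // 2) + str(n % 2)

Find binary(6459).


binary(6459) = binary(3229) + '1'
binary(3229) = binary(1614) + '1'
binary(1614) = binary(807) + '0'
binary(807) = binary(403) + '1'
binary(403) = binary(201) + '1'
binary(201) = binary(100) + '1'
binary(100) = binary(50) + '0'
binary(50) = binary(25) + '0'
binary(25) = binary(12) + '1'
binary(12) = binary(6) + '0'
binary(6) = binary(3) + '0'
binary(3) = binary(1) + '1'
binary(1) = '1'  (base case)
Concatenating: '1' + '1' + '0' + '0' + '1' + '0' + '0' + '1' + '1' + '1' + '0' + '1' + '1' = '1100100111011'

1100100111011


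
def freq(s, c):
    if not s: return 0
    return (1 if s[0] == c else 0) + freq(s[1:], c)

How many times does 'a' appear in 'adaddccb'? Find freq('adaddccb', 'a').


s[0]='a' == 'a' -> 1
s[0]='d' != 'a' -> 0
s[0]='a' == 'a' -> 1
s[0]='d' != 'a' -> 0
s[0]='d' != 'a' -> 0
s[0]='c' != 'a' -> 0
s[0]='c' != 'a' -> 0
s[0]='b' != 'a' -> 0
Sum: 1 + 0 + 1 + 0 + 0 + 0 + 0 + 0 = 2

2


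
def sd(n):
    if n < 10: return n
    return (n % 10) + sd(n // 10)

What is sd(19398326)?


sd(19398326) = 6 + sd(1939832)
sd(1939832) = 2 + sd(193983)
sd(193983) = 3 + sd(19398)
sd(19398) = 8 + sd(1939)
sd(1939) = 9 + sd(193)
sd(193) = 3 + sd(19)
sd(19) = 9 + sd(1)
sd(1) = 1  (base case)
Total: 6 + 2 + 3 + 8 + 9 + 3 + 9 + 1 = 41

41


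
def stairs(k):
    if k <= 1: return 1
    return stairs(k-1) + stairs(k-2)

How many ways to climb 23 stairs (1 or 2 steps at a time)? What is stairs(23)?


Building up from base cases:
stairs(0) = 1
stairs(1) = 1
stairs(2) = stairs(1) + stairs(0) = 1 + 1 = 2
stairs(3) = stairs(2) + stairs(1) = 2 + 1 = 3
stairs(4) = stairs(3) + stairs(2) = 3 + 2 = 5
stairs(5) = stairs(4) + stairs(3) = 5 + 3 = 8
stairs(6) = stairs(5) + stairs(4) = 8 + 5 = 13
stairs(7) = stairs(6) + stairs(5) = 13 + 8 = 21
stairs(8) = stairs(7) + stairs(6) = 21 + 13 = 34
stairs(9) = stairs(8) + stairs(7) = 34 + 21 = 55
stairs(10) = stairs(9) + stairs(8) = 55 + 34 = 89
stairs(11) = stairs(10) + stairs(9) = 89 + 55 = 144
stairs(12) = stairs(11) + stairs(10) = 144 + 89 = 233
stairs(13) = stairs(12) + stairs(11) = 233 + 144 = 377
stairs(14) = stairs(13) + stairs(12) = 377 + 233 = 610
stairs(15) = stairs(14) + stairs(13) = 610 + 377 = 987
stairs(16) = stairs(15) + stairs(14) = 987 + 610 = 1597
stairs(17) = stairs(16) + stairs(15) = 1597 + 987 = 2584
stairs(18) = stairs(17) + stairs(16) = 2584 + 1597 = 4181
stairs(19) = stairs(18) + stairs(17) = 4181 + 2584 = 6765
stairs(20) = stairs(19) + stairs(18) = 6765 + 4181 = 10946
stairs(21) = stairs(20) + stairs(19) = 10946 + 6765 = 17711
stairs(22) = stairs(21) + stairs(20) = 17711 + 10946 = 28657
stairs(23) = stairs(22) + stairs(21) = 28657 + 17711 = 46368

46368


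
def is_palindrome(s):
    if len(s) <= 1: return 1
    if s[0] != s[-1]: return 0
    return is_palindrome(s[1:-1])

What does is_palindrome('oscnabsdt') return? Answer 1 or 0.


is_palindrome('oscnabsdt'): s[0]='o' != s[-1]='t' -> return 0
Result: 0 (not a palindrome)

0


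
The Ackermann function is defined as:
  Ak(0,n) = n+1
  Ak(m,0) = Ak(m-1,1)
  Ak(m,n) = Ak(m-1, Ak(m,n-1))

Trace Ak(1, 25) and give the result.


Ak(1, 25) = Ak(0, Ak(1, 24))
  Ak(1, 24) = Ak(0, Ak(1, 23))
    Ak(1, 23) = Ak(0, Ak(1, 22))
      Ak(1, 22) = Ak(0, Ak(1, 21))
        Ak(1, 21) = Ak(0, Ak(1, 20))
          Ak(1, 20) = Ak(0, Ak(1, 19))
          Ak(1, 19) = Ak(0, Ak(1, 18))
          Ak(1, 18) = Ak(0, Ak(1, 17))
          Ak(1, 17) = Ak(0, Ak(1, 16))
          Ak(1, 16) = Ak(0, Ak(1, 15))
          Ak(1, 15) = Ak(0, Ak(1, 14))
          Ak(1, 14) = Ak(0, Ak(1, 13))
          Ak(1, 13) = Ak(0, Ak(1, 12))
          Ak(1, 12) = Ak(0, Ak(1, 11))
          Ak(1, 11) = Ak(0, Ak(1, 10))
          Ak(1, 10) = Ak(0, Ak(1, 9))
          Ak(1, 9) = Ak(0, Ak(1, 8))
          Ak(1, 8) = Ak(0, Ak(1, 7))
          Ak(1, 7) = Ak(0, Ak(1, 6))
          Ak(1, 6) = Ak(0, Ak(1, 5))
          Ak(1, 5) = Ak(0, Ak(1, 4))
          Ak(1, 4) = Ak(0, Ak(1, 3))
          Ak(1, 3) = Ak(0, Ak(1, 2))
          Ak(1, 2) = Ak(0, Ak(1, 1))
          Ak(1, 1) = Ak(0, Ak(1, 0))
... (trace truncated)
Result: Ak(1, 25) = 27

27


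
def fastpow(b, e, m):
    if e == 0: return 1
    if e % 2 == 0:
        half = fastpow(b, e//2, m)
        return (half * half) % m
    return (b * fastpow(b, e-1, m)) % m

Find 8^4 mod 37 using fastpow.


fastpow(8, 4, 37): e is even, compute fastpow(8, 2, 37)
  fastpow(8, 2, 37): e is even, compute fastpow(8, 1, 37)
    fastpow(8, 1, 37): e is odd, compute fastpow(8, 0, 37)
      fastpow(8, 0, 37) = 1
    (8 * 1) % 37 = 8
  half=8, (8*8) % 37 = 27
half=27, (27*27) % 37 = 26

26


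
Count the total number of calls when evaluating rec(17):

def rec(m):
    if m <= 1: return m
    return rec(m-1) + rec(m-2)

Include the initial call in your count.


Let C(n) = total calls for rec(n)
C(0) = 1, C(1) = 1
C(2) = 1 + C(1) + C(0) = 1 + 1 + 1 = 3
C(3) = 1 + C(2) + C(1) = 1 + 3 + 1 = 5
C(4) = 1 + C(3) + C(2) = 1 + 5 + 3 = 9
C(5) = 1 + C(4) + C(3) = 1 + 9 + 5 = 15
C(6) = 1 + C(5) + C(4) = 1 + 15 + 9 = 25
C(7) = 1 + C(6) + C(5) = 1 + 25 + 15 = 41
C(8) = 1 + C(7) + C(6) = 1 + 41 + 25 = 67
C(9) = 1 + C(8) + C(7) = 1 + 67 + 41 = 109
C(10) = 1 + C(9) + C(8) = 1 + 109 + 67 = 177
C(11) = 1 + C(10) + C(9) = 1 + 177 + 109 = 287
C(12) = 1 + C(11) + C(10) = 1 + 287 + 177 = 465
C(13) = 1 + C(12) + C(11) = 1 + 465 + 287 = 753
C(14) = 1 + C(13) + C(12) = 1 + 753 + 465 = 1219
C(15) = 1 + C(14) + C(13) = 1 + 1219 + 753 = 1973
C(16) = 1 + C(15) + C(14) = 1 + 1973 + 1219 = 3193
C(17) = 1 + C(16) + C(15) = 1 + 3193 + 1973 = 5167

5167


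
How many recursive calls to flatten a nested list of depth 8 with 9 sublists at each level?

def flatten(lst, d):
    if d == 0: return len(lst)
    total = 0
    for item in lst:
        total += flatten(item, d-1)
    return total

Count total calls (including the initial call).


At depth 0 (root): 1 call
At depth 1: each of 1 parents calls flatten on 9 children = 9 calls
At depth 2: each of 9 parents calls flatten on 9 children = 81 calls
At depth 3: each of 81 parents calls flatten on 9 children = 729 calls
At depth 4: each of 729 parents calls flatten on 9 children = 6561 calls
At depth 5: each of 6561 parents calls flatten on 9 children = 59049 calls
At depth 6: each of 59049 parents calls flatten on 9 children = 531441 calls
At depth 7: each of 531441 parents calls flatten on 9 children = 4782969 calls
At depth 8: each of 4782969 parents calls flatten on 9 children = 43046721 calls
Total: 1 + 9 + 81 + 729 + 6561 + 59049 + 531441 + 4782969 + 43046721 = 48427561

48427561


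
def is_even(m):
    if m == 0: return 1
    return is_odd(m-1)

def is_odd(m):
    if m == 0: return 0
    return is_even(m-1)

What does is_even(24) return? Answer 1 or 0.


is_even(24) = is_odd(23)
is_odd(23) = is_even(22)
is_even(22) = is_odd(21)
is_odd(21) = is_even(20)
is_even(20) = is_odd(19)
is_odd(19) = is_even(18)
is_even(18) = is_odd(17)
is_odd(17) = is_even(16)
is_even(16) = is_odd(15)
is_odd(15) = is_even(14)
is_even(14) = is_odd(13)
is_odd(13) = is_even(12)
is_even(12) = is_odd(11)
is_odd(11) = is_even(10)
is_even(10) = is_odd(9)
is_odd(9) = is_even(8)
is_even(8) = is_odd(7)
is_odd(7) = is_even(6)
is_even(6) = is_odd(5)
is_odd(5) = is_even(4)
is_even(4) = is_odd(3)
is_odd(3) = is_even(2)
is_even(2) = is_odd(1)
is_odd(1) = is_even(0)
is_even(0) = 1  (base case)
Result: 1

1


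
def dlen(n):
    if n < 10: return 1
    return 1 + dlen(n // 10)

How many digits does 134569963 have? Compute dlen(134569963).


dlen(134569963) = 1 + dlen(13456996)
dlen(13456996) = 1 + dlen(1345699)
dlen(1345699) = 1 + dlen(134569)
dlen(134569) = 1 + dlen(13456)
dlen(13456) = 1 + dlen(1345)
dlen(1345) = 1 + dlen(134)
dlen(134) = 1 + dlen(13)
dlen(13) = 1 + dlen(1)
dlen(1) = 1  (base case: 1 < 10)
Unwinding: 1 + 1 + 1 + 1 + 1 + 1 + 1 + 1 + 1 = 9

9


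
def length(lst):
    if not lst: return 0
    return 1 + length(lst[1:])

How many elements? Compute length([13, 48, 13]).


length([13, 48, 13]) = 1 + length([48, 13])
length([48, 13]) = 1 + length([13])
length([13]) = 1 + length([])
length([]) = 0  (base case)
Unwinding: 1 + 1 + 1 + 0 = 3

3


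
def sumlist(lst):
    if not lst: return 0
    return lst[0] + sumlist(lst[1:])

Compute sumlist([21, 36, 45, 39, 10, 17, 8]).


sumlist([21, 36, 45, 39, 10, 17, 8]) = 21 + sumlist([36, 45, 39, 10, 17, 8])
sumlist([36, 45, 39, 10, 17, 8]) = 36 + sumlist([45, 39, 10, 17, 8])
sumlist([45, 39, 10, 17, 8]) = 45 + sumlist([39, 10, 17, 8])
sumlist([39, 10, 17, 8]) = 39 + sumlist([10, 17, 8])
sumlist([10, 17, 8]) = 10 + sumlist([17, 8])
sumlist([17, 8]) = 17 + sumlist([8])
sumlist([8]) = 8 + sumlist([])
sumlist([]) = 0  (base case)
Total: 21 + 36 + 45 + 39 + 10 + 17 + 8 + 0 = 176

176


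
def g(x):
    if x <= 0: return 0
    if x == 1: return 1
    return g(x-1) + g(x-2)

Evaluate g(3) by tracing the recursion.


Computing g(3) bottom-up:
g(0) = 0
g(1) = 1
g(2) = g(1) + g(0) = 1 + 0 = 1
g(3) = g(2) + g(1) = 1 + 1 = 2

2


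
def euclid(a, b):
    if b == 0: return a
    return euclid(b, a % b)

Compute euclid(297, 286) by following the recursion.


euclid(297, 286) = euclid(286, 11)
euclid(286, 11) = euclid(11, 0)
euclid(11, 0) = 11  (base case)

11


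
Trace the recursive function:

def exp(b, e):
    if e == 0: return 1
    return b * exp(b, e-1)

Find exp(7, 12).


exp(7, 12)
= 7 * exp(7, 11)
= 7 * 7 * exp(7, 10)
= 7 * 7 * 7 * exp(7, 9)
= 7 * 7 * 7 * 7 * exp(7, 8)
= 7 * 7 * 7 * 7 * 7 * exp(7, 7)
= 7 * 7 * 7 * 7 * 7 * 7 * exp(7, 6)
= 7 * 7 * 7 * 7 * 7 * 7 * 7 * exp(7, 5)
= 7 * 7 * 7 * 7 * 7 * 7 * 7 * 7 * exp(7, 4)
= 7 * 7 * 7 * 7 * 7 * 7 * 7 * 7 * 7 * exp(7, 3)
= 7 * 7 * 7 * 7 * 7 * 7 * 7 * 7 * 7 * 7 * exp(7, 2)
= 7 * 7 * 7 * 7 * 7 * 7 * 7 * 7 * 7 * 7 * 7 * exp(7, 1)
= 7 * 7 * 7 * 7 * 7 * 7 * 7 * 7 * 7 * 7 * 7 * 7 * exp(7, 0)
= 7 * 7 * 7 * 7 * 7 * 7 * 7 * 7 * 7 * 7 * 7 * 7 * 1
= 13841287201

13841287201


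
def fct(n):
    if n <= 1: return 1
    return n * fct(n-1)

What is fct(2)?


fct(2)
= 2 * fct(1)
= 2 * 1
= 2

2


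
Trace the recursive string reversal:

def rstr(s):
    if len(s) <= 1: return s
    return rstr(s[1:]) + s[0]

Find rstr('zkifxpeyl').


rstr('zkifxpeyl') = rstr('kifxpeyl') + 'z'
rstr('kifxpeyl') = rstr('ifxpeyl') + 'k'
rstr('ifxpeyl') = rstr('fxpeyl') + 'i'
rstr('fxpeyl') = rstr('xpeyl') + 'f'
rstr('xpeyl') = rstr('peyl') + 'x'
rstr('peyl') = rstr('eyl') + 'p'
rstr('eyl') = rstr('yl') + 'e'
rstr('yl') = rstr('l') + 'y'
rstr('l') = 'l'  (base case)
Concatenating: 'l' + 'y' + 'e' + 'p' + 'x' + 'f' + 'i' + 'k' + 'z' = 'lyepxfikz'

lyepxfikz


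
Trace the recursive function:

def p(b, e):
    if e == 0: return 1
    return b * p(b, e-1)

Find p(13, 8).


p(13, 8)
= 13 * p(13, 7)
= 13 * 13 * p(13, 6)
= 13 * 13 * 13 * p(13, 5)
= 13 * 13 * 13 * 13 * p(13, 4)
= 13 * 13 * 13 * 13 * 13 * p(13, 3)
= 13 * 13 * 13 * 13 * 13 * 13 * p(13, 2)
= 13 * 13 * 13 * 13 * 13 * 13 * 13 * p(13, 1)
= 13 * 13 * 13 * 13 * 13 * 13 * 13 * 13 * p(13, 0)
= 13 * 13 * 13 * 13 * 13 * 13 * 13 * 13 * 1
= 815730721

815730721


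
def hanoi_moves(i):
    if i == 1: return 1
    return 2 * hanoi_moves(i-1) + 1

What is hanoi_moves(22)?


hanoi_moves(22) = 2 * hanoi_moves(21) + 1
hanoi_moves(21) = 2 * hanoi_moves(20) + 1
hanoi_moves(20) = 2 * hanoi_moves(19) + 1
hanoi_moves(19) = 2 * hanoi_moves(18) + 1
hanoi_moves(18) = 2 * hanoi_moves(17) + 1
hanoi_moves(17) = 2 * hanoi_moves(16) + 1
hanoi_moves(16) = 2 * hanoi_moves(15) + 1
hanoi_moves(15) = 2 * hanoi_moves(14) + 1
hanoi_moves(14) = 2 * hanoi_moves(13) + 1
hanoi_moves(13) = 2 * hanoi_moves(12) + 1
hanoi_moves(12) = 2 * hanoi_moves(11) + 1
hanoi_moves(11) = 2 * hanoi_moves(10) + 1
hanoi_moves(10) = 2 * hanoi_moves(9) + 1
hanoi_moves(9) = 2 * hanoi_moves(8) + 1
hanoi_moves(8) = 2 * hanoi_moves(7) + 1
hanoi_moves(7) = 2 * hanoi_moves(6) + 1
hanoi_moves(6) = 2 * hanoi_moves(5) + 1
hanoi_moves(5) = 2 * hanoi_moves(4) + 1
hanoi_moves(4) = 2 * hanoi_moves(3) + 1
hanoi_moves(3) = 2 * hanoi_moves(2) + 1
hanoi_moves(2) = 2 * hanoi_moves(1) + 1
hanoi_moves(1) = 1  (base case)
hanoi_moves(2) = 2 * 1 + 1 = 3
hanoi_moves(3) = 2 * 3 + 1 = 7
hanoi_moves(4) = 2 * 7 + 1 = 15
hanoi_moves(5) = 2 * 15 + 1 = 31
hanoi_moves(6) = 2 * 31 + 1 = 63
hanoi_moves(7) = 2 * 63 + 1 = 127
hanoi_moves(8) = 2 * 127 + 1 = 255
hanoi_moves(9) = 2 * 255 + 1 = 511
hanoi_moves(10) = 2 * 511 + 1 = 1023
hanoi_moves(11) = 2 * 1023 + 1 = 2047
hanoi_moves(12) = 2 * 2047 + 1 = 4095
hanoi_moves(13) = 2 * 4095 + 1 = 8191
hanoi_moves(14) = 2 * 8191 + 1 = 16383
hanoi_moves(15) = 2 * 16383 + 1 = 32767
hanoi_moves(16) = 2 * 32767 + 1 = 65535
hanoi_moves(17) = 2 * 65535 + 1 = 131071
hanoi_moves(18) = 2 * 131071 + 1 = 262143
hanoi_moves(19) = 2 * 262143 + 1 = 524287
hanoi_moves(20) = 2 * 524287 + 1 = 1048575
hanoi_moves(21) = 2 * 1048575 + 1 = 2097151
hanoi_moves(22) = 2 * 2097151 + 1 = 4194303

4194303


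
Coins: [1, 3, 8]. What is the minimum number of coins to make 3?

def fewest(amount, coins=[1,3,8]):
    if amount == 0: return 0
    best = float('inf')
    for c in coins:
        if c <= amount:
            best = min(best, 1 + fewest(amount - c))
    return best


Building up with DP:
fewest(0) = 0
fewest(1) = min(1+fewest(0)=1+0=1) = 1
fewest(2) = min(1+fewest(1)=1+1=2) = 2
fewest(3) = min(1+fewest(2)=1+2=3, 1+fewest(0)=1+0=1) = 1

1


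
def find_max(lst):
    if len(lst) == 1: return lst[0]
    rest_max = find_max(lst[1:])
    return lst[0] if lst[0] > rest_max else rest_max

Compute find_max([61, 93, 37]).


find_max([61, 93, 37]): compare 61 with find_max([93, 37])
find_max([93, 37]): compare 93 with find_max([37])
find_max([37]) = 37  (base case)
Compare 93 with 37 -> 93
Compare 61 with 93 -> 93

93


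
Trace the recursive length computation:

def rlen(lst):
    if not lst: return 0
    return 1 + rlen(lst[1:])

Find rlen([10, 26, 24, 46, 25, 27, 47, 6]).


rlen([10, 26, 24, 46, 25, 27, 47, 6]) = 1 + rlen([26, 24, 46, 25, 27, 47, 6])
rlen([26, 24, 46, 25, 27, 47, 6]) = 1 + rlen([24, 46, 25, 27, 47, 6])
rlen([24, 46, 25, 27, 47, 6]) = 1 + rlen([46, 25, 27, 47, 6])
rlen([46, 25, 27, 47, 6]) = 1 + rlen([25, 27, 47, 6])
rlen([25, 27, 47, 6]) = 1 + rlen([27, 47, 6])
rlen([27, 47, 6]) = 1 + rlen([47, 6])
rlen([47, 6]) = 1 + rlen([6])
rlen([6]) = 1 + rlen([])
rlen([]) = 0  (base case)
Unwinding: 1 + 1 + 1 + 1 + 1 + 1 + 1 + 1 + 0 = 8

8


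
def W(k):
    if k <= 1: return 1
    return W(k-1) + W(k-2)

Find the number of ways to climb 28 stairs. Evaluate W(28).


Building up from base cases:
W(0) = 1
W(1) = 1
W(2) = W(1) + W(0) = 1 + 1 = 2
W(3) = W(2) + W(1) = 2 + 1 = 3
W(4) = W(3) + W(2) = 3 + 2 = 5
W(5) = W(4) + W(3) = 5 + 3 = 8
W(6) = W(5) + W(4) = 8 + 5 = 13
W(7) = W(6) + W(5) = 13 + 8 = 21
W(8) = W(7) + W(6) = 21 + 13 = 34
W(9) = W(8) + W(7) = 34 + 21 = 55
W(10) = W(9) + W(8) = 55 + 34 = 89
W(11) = W(10) + W(9) = 89 + 55 = 144
W(12) = W(11) + W(10) = 144 + 89 = 233
W(13) = W(12) + W(11) = 233 + 144 = 377
W(14) = W(13) + W(12) = 377 + 233 = 610
W(15) = W(14) + W(13) = 610 + 377 = 987
W(16) = W(15) + W(14) = 987 + 610 = 1597
W(17) = W(16) + W(15) = 1597 + 987 = 2584
W(18) = W(17) + W(16) = 2584 + 1597 = 4181
W(19) = W(18) + W(17) = 4181 + 2584 = 6765
W(20) = W(19) + W(18) = 6765 + 4181 = 10946
W(21) = W(20) + W(19) = 10946 + 6765 = 17711
W(22) = W(21) + W(20) = 17711 + 10946 = 28657
W(23) = W(22) + W(21) = 28657 + 17711 = 46368
W(24) = W(23) + W(22) = 46368 + 28657 = 75025
W(25) = W(24) + W(23) = 75025 + 46368 = 121393
W(26) = W(25) + W(24) = 121393 + 75025 = 196418
W(27) = W(26) + W(25) = 196418 + 121393 = 317811
W(28) = W(27) + W(26) = 317811 + 196418 = 514229

514229


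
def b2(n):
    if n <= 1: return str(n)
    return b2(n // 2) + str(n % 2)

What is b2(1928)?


b2(1928) = b2(964) + '0'
b2(964) = b2(482) + '0'
b2(482) = b2(241) + '0'
b2(241) = b2(120) + '1'
b2(120) = b2(60) + '0'
b2(60) = b2(30) + '0'
b2(30) = b2(15) + '0'
b2(15) = b2(7) + '1'
b2(7) = b2(3) + '1'
b2(3) = b2(1) + '1'
b2(1) = '1'  (base case)
Concatenating: '1' + '1' + '1' + '1' + '0' + '0' + '0' + '1' + '0' + '0' + '0' = '11110001000'

11110001000


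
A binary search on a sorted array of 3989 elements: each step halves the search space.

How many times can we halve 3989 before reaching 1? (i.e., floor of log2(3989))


3989 / 2 = 1994
1994 / 2 = 997
997 / 2 = 498
498 / 2 = 249
249 / 2 = 124
124 / 2 = 62
62 / 2 = 31
31 / 2 = 15
15 / 2 = 7
7 / 2 = 3
3 / 2 = 1
Reached 1 after 11 halvings

11


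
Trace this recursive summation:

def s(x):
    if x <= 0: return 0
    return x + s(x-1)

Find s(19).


s(19)
= 19 + 18 + 17 + 16 + 15 + 14 + 13 + 12 + 11 + 10 + 9 + 8 + 7 + 6 + 5 + 4 + 3 + 2 + 1 + s(0)
= 19 + 18 + 17 + 16 + 15 + 14 + 13 + 12 + 11 + 10 + 9 + 8 + 7 + 6 + 5 + 4 + 3 + 2 + 1 + 0
= 190

190


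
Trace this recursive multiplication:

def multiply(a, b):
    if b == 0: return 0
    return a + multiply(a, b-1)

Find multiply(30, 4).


multiply(30, 4) = 30 + multiply(30, 3)
multiply(30, 3) = 30 + multiply(30, 2)
multiply(30, 2) = 30 + multiply(30, 1)
multiply(30, 1) = 30 + multiply(30, 0)
multiply(30, 0) = 0  (base case)
Total: 30 + 30 + 30 + 30 + 0 = 120

120


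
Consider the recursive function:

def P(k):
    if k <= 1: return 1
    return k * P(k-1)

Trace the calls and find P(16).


P(16)
= 16 * P(15)
= 16 * 15 * P(14)
= 16 * 15 * 14 * P(13)
= 16 * 15 * 14 * 13 * P(12)
= 16 * 15 * 14 * 13 * 12 * P(11)
= 16 * 15 * 14 * 13 * 12 * 11 * P(10)
= 16 * 15 * 14 * 13 * 12 * 11 * 10 * P(9)
= 16 * 15 * 14 * 13 * 12 * 11 * 10 * 9 * P(8)
= 16 * 15 * 14 * 13 * 12 * 11 * 10 * 9 * 8 * P(7)
= 16 * 15 * 14 * 13 * 12 * 11 * 10 * 9 * 8 * 7 * P(6)
= 16 * 15 * 14 * 13 * 12 * 11 * 10 * 9 * 8 * 7 * 6 * P(5)
= 16 * 15 * 14 * 13 * 12 * 11 * 10 * 9 * 8 * 7 * 6 * 5 * P(4)
= 16 * 15 * 14 * 13 * 12 * 11 * 10 * 9 * 8 * 7 * 6 * 5 * 4 * P(3)
= 16 * 15 * 14 * 13 * 12 * 11 * 10 * 9 * 8 * 7 * 6 * 5 * 4 * 3 * P(2)
= 16 * 15 * 14 * 13 * 12 * 11 * 10 * 9 * 8 * 7 * 6 * 5 * 4 * 3 * 2 * P(1)
= 16 * 15 * 14 * 13 * 12 * 11 * 10 * 9 * 8 * 7 * 6 * 5 * 4 * 3 * 2 * 1
= 20922789888000

20922789888000


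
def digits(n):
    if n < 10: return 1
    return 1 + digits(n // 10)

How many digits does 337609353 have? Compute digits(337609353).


digits(337609353) = 1 + digits(33760935)
digits(33760935) = 1 + digits(3376093)
digits(3376093) = 1 + digits(337609)
digits(337609) = 1 + digits(33760)
digits(33760) = 1 + digits(3376)
digits(3376) = 1 + digits(337)
digits(337) = 1 + digits(33)
digits(33) = 1 + digits(3)
digits(3) = 1  (base case: 3 < 10)
Unwinding: 1 + 1 + 1 + 1 + 1 + 1 + 1 + 1 + 1 = 9

9


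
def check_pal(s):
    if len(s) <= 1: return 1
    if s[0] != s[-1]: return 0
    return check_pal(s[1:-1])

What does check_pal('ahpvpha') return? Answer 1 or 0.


check_pal('ahpvpha'): s[0]='a' == s[-1]='a' -> check check_pal('hpvph')
check_pal('hpvph'): s[0]='h' == s[-1]='h' -> check check_pal('pvp')
check_pal('pvp'): s[0]='p' == s[-1]='p' -> check check_pal('v')
check_pal('v'): len <= 1 -> return 1  (base case)
Result: 1 (palindrome)

1


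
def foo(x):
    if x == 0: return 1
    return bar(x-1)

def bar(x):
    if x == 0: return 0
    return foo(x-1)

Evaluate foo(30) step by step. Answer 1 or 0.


foo(30) = bar(29)
bar(29) = foo(28)
foo(28) = bar(27)
bar(27) = foo(26)
foo(26) = bar(25)
bar(25) = foo(24)
foo(24) = bar(23)
bar(23) = foo(22)
foo(22) = bar(21)
bar(21) = foo(20)
foo(20) = bar(19)
bar(19) = foo(18)
foo(18) = bar(17)
bar(17) = foo(16)
foo(16) = bar(15)
bar(15) = foo(14)
foo(14) = bar(13)
bar(13) = foo(12)
foo(12) = bar(11)
bar(11) = foo(10)
foo(10) = bar(9)
bar(9) = foo(8)
foo(8) = bar(7)
bar(7) = foo(6)
foo(6) = bar(5)
bar(5) = foo(4)
foo(4) = bar(3)
bar(3) = foo(2)
foo(2) = bar(1)
bar(1) = foo(0)
foo(0) = 1  (base case)
Result: 1

1


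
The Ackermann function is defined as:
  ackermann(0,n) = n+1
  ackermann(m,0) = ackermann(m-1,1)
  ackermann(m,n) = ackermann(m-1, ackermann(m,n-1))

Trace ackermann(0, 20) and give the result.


ackermann(0, 20) = 21
Result: ackermann(0, 20) = 21

21


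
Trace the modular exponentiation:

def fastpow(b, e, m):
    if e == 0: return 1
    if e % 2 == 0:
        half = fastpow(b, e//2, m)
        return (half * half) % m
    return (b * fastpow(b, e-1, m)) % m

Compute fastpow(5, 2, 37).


fastpow(5, 2, 37): e is even, compute fastpow(5, 1, 37)
  fastpow(5, 1, 37): e is odd, compute fastpow(5, 0, 37)
    fastpow(5, 0, 37) = 1
  (5 * 1) % 37 = 5
half=5, (5*5) % 37 = 25

25


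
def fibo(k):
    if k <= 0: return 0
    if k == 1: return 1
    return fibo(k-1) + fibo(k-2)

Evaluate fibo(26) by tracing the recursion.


Computing fibo(26) bottom-up:
fibo(0) = 0
fibo(1) = 1
fibo(2) = fibo(1) + fibo(0) = 1 + 0 = 1
fibo(3) = fibo(2) + fibo(1) = 1 + 1 = 2
fibo(4) = fibo(3) + fibo(2) = 2 + 1 = 3
fibo(5) = fibo(4) + fibo(3) = 3 + 2 = 5
fibo(6) = fibo(5) + fibo(4) = 5 + 3 = 8
fibo(7) = fibo(6) + fibo(5) = 8 + 5 = 13
fibo(8) = fibo(7) + fibo(6) = 13 + 8 = 21
fibo(9) = fibo(8) + fibo(7) = 21 + 13 = 34
fibo(10) = fibo(9) + fibo(8) = 34 + 21 = 55
fibo(11) = fibo(10) + fibo(9) = 55 + 34 = 89
fibo(12) = fibo(11) + fibo(10) = 89 + 55 = 144
fibo(13) = fibo(12) + fibo(11) = 144 + 89 = 233
fibo(14) = fibo(13) + fibo(12) = 233 + 144 = 377
fibo(15) = fibo(14) + fibo(13) = 377 + 233 = 610
fibo(16) = fibo(15) + fibo(14) = 610 + 377 = 987
fibo(17) = fibo(16) + fibo(15) = 987 + 610 = 1597
fibo(18) = fibo(17) + fibo(16) = 1597 + 987 = 2584
fibo(19) = fibo(18) + fibo(17) = 2584 + 1597 = 4181
fibo(20) = fibo(19) + fibo(18) = 4181 + 2584 = 6765
fibo(21) = fibo(20) + fibo(19) = 6765 + 4181 = 10946
fibo(22) = fibo(21) + fibo(20) = 10946 + 6765 = 17711
fibo(23) = fibo(22) + fibo(21) = 17711 + 10946 = 28657
fibo(24) = fibo(23) + fibo(22) = 28657 + 17711 = 46368
fibo(25) = fibo(24) + fibo(23) = 46368 + 28657 = 75025
fibo(26) = fibo(25) + fibo(24) = 75025 + 46368 = 121393

121393


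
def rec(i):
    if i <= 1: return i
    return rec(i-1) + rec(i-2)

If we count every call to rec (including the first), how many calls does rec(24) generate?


Let C(n) = total calls for rec(n)
C(0) = 1, C(1) = 1
C(2) = 1 + C(1) + C(0) = 1 + 1 + 1 = 3
C(3) = 1 + C(2) + C(1) = 1 + 3 + 1 = 5
C(4) = 1 + C(3) + C(2) = 1 + 5 + 3 = 9
C(5) = 1 + C(4) + C(3) = 1 + 9 + 5 = 15
C(6) = 1 + C(5) + C(4) = 1 + 15 + 9 = 25
C(7) = 1 + C(6) + C(5) = 1 + 25 + 15 = 41
C(8) = 1 + C(7) + C(6) = 1 + 41 + 25 = 67
C(9) = 1 + C(8) + C(7) = 1 + 67 + 41 = 109
C(10) = 1 + C(9) + C(8) = 1 + 109 + 67 = 177
C(11) = 1 + C(10) + C(9) = 1 + 177 + 109 = 287
C(12) = 1 + C(11) + C(10) = 1 + 287 + 177 = 465
C(13) = 1 + C(12) + C(11) = 1 + 465 + 287 = 753
C(14) = 1 + C(13) + C(12) = 1 + 753 + 465 = 1219
C(15) = 1 + C(14) + C(13) = 1 + 1219 + 753 = 1973
C(16) = 1 + C(15) + C(14) = 1 + 1973 + 1219 = 3193
C(17) = 1 + C(16) + C(15) = 1 + 3193 + 1973 = 5167
C(18) = 1 + C(17) + C(16) = 1 + 5167 + 3193 = 8361
C(19) = 1 + C(18) + C(17) = 1 + 8361 + 5167 = 13529
C(20) = 1 + C(19) + C(18) = 1 + 13529 + 8361 = 21891
C(21) = 1 + C(20) + C(19) = 1 + 21891 + 13529 = 35421
C(22) = 1 + C(21) + C(20) = 1 + 35421 + 21891 = 57313
C(23) = 1 + C(22) + C(21) = 1 + 57313 + 35421 = 92735
C(24) = 1 + C(23) + C(22) = 1 + 92735 + 57313 = 150049

150049
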